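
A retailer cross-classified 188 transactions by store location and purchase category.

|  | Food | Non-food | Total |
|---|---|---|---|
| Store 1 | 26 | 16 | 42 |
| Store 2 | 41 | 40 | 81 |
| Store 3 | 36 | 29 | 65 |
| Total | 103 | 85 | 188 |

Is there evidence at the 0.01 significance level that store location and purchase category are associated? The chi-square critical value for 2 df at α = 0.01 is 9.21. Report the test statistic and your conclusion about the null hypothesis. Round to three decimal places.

Grand total N = 188.
Expected counts (row total × column total / N):
  Store 1, Food: 42×103/188 = 23.0106
  Store 1, Non-food: 42×85/188 = 18.9894
  Store 2, Food: 81×103/188 = 44.3777
  Store 2, Non-food: 81×85/188 = 36.6223
  Store 3, Food: 65×103/188 = 35.6117
  Store 3, Non-food: 65×85/188 = 29.3883
Contributions (O − E)²/E:
  (26 − 23.0106)²/23.0106 = 0.3884
  (16 − 18.9894)²/18.9894 = 0.4706
  (41 − 44.3777)²/44.3777 = 0.2571
  (40 − 36.6223)²/36.6223 = 0.3115
  (36 − 35.6117)²/35.6117 = 0.0042
  (29 − 29.3883)²/29.3883 = 0.0051
χ² = 0.3884 + 0.4706 + 0.2571 + 0.3115 + 0.0042 + 0.0051 = 1.437
df = (3−1)(2−1) = 2. Since 1.437 < 9.21, fail to reject the null hypothesis of independence at α = 0.01.

1.437; fail to reject H₀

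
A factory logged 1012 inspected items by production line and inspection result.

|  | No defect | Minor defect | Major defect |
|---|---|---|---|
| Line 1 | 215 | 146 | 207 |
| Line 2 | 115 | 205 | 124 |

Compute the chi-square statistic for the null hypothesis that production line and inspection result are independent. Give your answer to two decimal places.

Row totals: 568, 444. Column totals: 330, 351, 331. Grand total N = 1012.
Expected counts (row total × column total / N):
  Line 1, No defect: 568×330/1012 = 185.217
  Line 1, Minor defect: 568×351/1012 = 197.004
  Line 1, Major defect: 568×331/1012 = 185.779
  Line 2, No defect: 444×330/1012 = 144.783
  Line 2, Minor defect: 444×351/1012 = 153.996
  Line 2, Major defect: 444×331/1012 = 145.221
Contributions (O − E)²/E:
  (215 − 185.217)²/185.217 = 4.7891
  (146 − 197.004)²/197.004 = 13.2048
  (207 − 185.779)²/185.779 = 2.4240
  (115 − 144.783)²/144.783 = 6.1266
  (205 − 153.996)²/153.996 = 16.8927
  (124 − 145.221)²/145.221 = 3.1010
χ² = 4.7891 + 13.2048 + 2.4240 + 6.1266 + 16.8927 + 3.1010 = 46.54

46.54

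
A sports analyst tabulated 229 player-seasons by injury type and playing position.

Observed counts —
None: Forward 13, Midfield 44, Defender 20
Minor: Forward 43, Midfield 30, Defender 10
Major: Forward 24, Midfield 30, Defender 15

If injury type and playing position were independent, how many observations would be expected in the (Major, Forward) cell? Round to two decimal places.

24.10

Row total (Major) = 69; column total (Forward) = 80; grand total N = 229.
Expected count = (row total × column total) / N = 69 × 80 / 229 = 24.10.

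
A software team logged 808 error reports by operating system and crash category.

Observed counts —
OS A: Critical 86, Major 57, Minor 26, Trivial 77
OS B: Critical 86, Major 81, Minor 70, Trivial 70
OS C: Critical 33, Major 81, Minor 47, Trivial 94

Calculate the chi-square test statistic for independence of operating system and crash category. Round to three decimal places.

Row totals: 246, 307, 255. Column totals: 205, 219, 143, 241. Grand total N = 808.
Expected counts (row total × column total / N):
  OS A, Critical: 246×205/808 = 62.4134
  OS A, Major: 246×219/808 = 66.6757
  OS A, Minor: 246×143/808 = 43.5371
  OS A, Trivial: 246×241/808 = 73.3738
  OS B, Critical: 307×205/808 = 77.8899
  OS B, Major: 307×219/808 = 83.2092
  OS B, Minor: 307×143/808 = 54.3329
  OS B, Trivial: 307×241/808 = 91.5681
  OS C, Critical: 255×205/808 = 64.6968
  OS C, Major: 255×219/808 = 69.1151
  OS C, Minor: 255×143/808 = 45.1300
  OS C, Trivial: 255×241/808 = 76.0582
Contributions (O − E)²/E:
  (86 − 62.4134)²/62.4134 = 8.9136
  (57 − 66.6757)²/66.6757 = 1.4041
  (26 − 43.5371)²/43.5371 = 7.0641
  (77 − 73.3738)²/73.3738 = 0.1792
  (86 − 77.8899)²/77.8899 = 0.8444
  (81 − 83.2092)²/83.2092 = 0.0587
  (70 − 54.3329)²/54.3329 = 4.5177
  (70 − 91.5681)²/91.5681 = 5.0802
  (33 − 64.6968)²/64.6968 = 15.5292
  (81 − 69.1151)²/69.1151 = 2.0437
  (47 − 45.1300)²/45.1300 = 0.0775
  (94 − 76.0582)²/76.0582 = 4.2324
χ² = 8.9136 + 1.4041 + 7.0641 + 0.1792 + 0.8444 + 0.0587 + 4.5177 + 5.0802 + 15.5292 + 2.0437 + 0.0775 + 4.2324 = 49.945

49.945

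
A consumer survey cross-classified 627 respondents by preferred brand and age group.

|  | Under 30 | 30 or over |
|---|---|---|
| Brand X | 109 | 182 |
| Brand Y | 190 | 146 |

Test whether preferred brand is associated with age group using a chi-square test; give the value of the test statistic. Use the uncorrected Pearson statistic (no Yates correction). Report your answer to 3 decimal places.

Row totals: 291, 336. Column totals: 299, 328. Grand total N = 627.
Expected counts (row total × column total / N):
  Brand X, Under 30: 291×299/627 = 138.7703
  Brand X, 30 or over: 291×328/627 = 152.2297
  Brand Y, Under 30: 336×299/627 = 160.2297
  Brand Y, 30 or over: 336×328/627 = 175.7703
Contributions (O − E)²/E:
  (109 − 138.7703)²/138.7703 = 6.3866
  (182 − 152.2297)²/152.2297 = 5.8219
  (190 − 160.2297)²/160.2297 = 5.5313
  (146 − 175.7703)²/175.7703 = 5.0422
χ² = 6.3866 + 5.8219 + 5.5313 + 5.0422 = 22.782

22.782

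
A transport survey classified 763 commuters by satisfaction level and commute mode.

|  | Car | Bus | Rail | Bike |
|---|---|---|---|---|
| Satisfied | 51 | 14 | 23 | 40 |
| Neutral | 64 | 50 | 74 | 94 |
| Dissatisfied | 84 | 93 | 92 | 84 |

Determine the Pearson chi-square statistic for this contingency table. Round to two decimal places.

32.09

Row totals: 128, 282, 353. Column totals: 199, 157, 189, 218. Grand total N = 763.
Expected counts (row total × column total / N):
  Satisfied, Car: 128×199/763 = 33.384
  Satisfied, Bus: 128×157/763 = 26.338
  Satisfied, Rail: 128×189/763 = 31.706
  Satisfied, Bike: 128×218/763 = 36.571
  Neutral, Car: 282×199/763 = 73.549
  Neutral, Bus: 282×157/763 = 58.026
  Neutral, Rail: 282×189/763 = 69.853
  Neutral, Bike: 282×218/763 = 80.571
  Dissatisfied, Car: 353×199/763 = 92.067
  Dissatisfied, Bus: 353×157/763 = 72.636
  Dissatisfied, Rail: 353×189/763 = 87.440
  Dissatisfied, Bike: 353×218/763 = 100.857
Contributions (O − E)²/E:
  (51 − 33.384)²/33.384 = 9.2956
  (14 − 26.338)²/26.338 = 5.7797
  (23 − 31.706)²/31.706 = 2.3905
  (40 − 36.571)²/36.571 = 0.3215
  (64 − 73.549)²/73.549 = 1.2398
  (50 − 58.026)²/58.026 = 1.1101
  (74 − 69.853)²/69.853 = 0.2462
  (94 − 80.571)²/80.571 = 2.2383
  (84 − 92.067)²/92.067 = 0.7068
  (93 − 72.636)²/72.636 = 5.7092
  (92 − 87.440)²/87.440 = 0.2378
  (84 − 100.857)²/100.857 = 2.8174
χ² = 9.2956 + 5.7797 + 2.3905 + 0.3215 + 1.2398 + 1.1101 + 0.2462 + 2.2383 + 0.7068 + 5.7092 + 0.2378 + 2.8174 = 32.09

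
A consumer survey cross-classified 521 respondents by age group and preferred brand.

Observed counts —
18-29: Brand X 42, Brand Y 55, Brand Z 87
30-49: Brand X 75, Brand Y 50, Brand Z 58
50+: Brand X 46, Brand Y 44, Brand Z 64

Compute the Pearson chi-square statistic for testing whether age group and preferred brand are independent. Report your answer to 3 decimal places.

Row totals: 184, 183, 154. Column totals: 163, 149, 209. Grand total N = 521.
Expected counts (row total × column total / N):
  18-29, Brand X: 184×163/521 = 57.5662
  18-29, Brand Y: 184×149/521 = 52.6219
  18-29, Brand Z: 184×209/521 = 73.8119
  30-49, Brand X: 183×163/521 = 57.2534
  30-49, Brand Y: 183×149/521 = 52.3359
  30-49, Brand Z: 183×209/521 = 73.4107
  50+, Brand X: 154×163/521 = 48.1804
  50+, Brand Y: 154×149/521 = 44.0422
  50+, Brand Z: 154×209/521 = 61.7774
Contributions (O − E)²/E:
  (42 − 57.5662)²/57.5662 = 4.2092
  (55 − 52.6219)²/52.6219 = 0.1075
  (87 − 73.8119)²/73.8119 = 2.3563
  (75 − 57.2534)²/57.2534 = 5.5008
  (50 − 52.3359)²/52.3359 = 0.1043
  (58 − 73.4107)²/73.4107 = 3.2351
  (46 − 48.1804)²/48.1804 = 0.0987
  (44 − 44.0422)²/44.0422 = 0.0000
  (64 − 61.7774)²/61.7774 = 0.0800
χ² = 4.2092 + 0.1075 + 2.3563 + 5.5008 + 0.1043 + 3.2351 + 0.0987 + 0.0000 + 0.0800 = 15.692

15.692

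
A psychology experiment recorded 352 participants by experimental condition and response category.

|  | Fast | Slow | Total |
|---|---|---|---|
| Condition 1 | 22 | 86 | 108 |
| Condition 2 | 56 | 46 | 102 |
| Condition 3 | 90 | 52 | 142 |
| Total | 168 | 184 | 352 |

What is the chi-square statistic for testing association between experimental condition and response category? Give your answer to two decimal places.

Grand total N = 352.
Expected counts (row total × column total / N):
  Condition 1, Fast: 108×168/352 = 51.5455
  Condition 1, Slow: 108×184/352 = 56.4545
  Condition 2, Fast: 102×168/352 = 48.6818
  Condition 2, Slow: 102×184/352 = 53.3182
  Condition 3, Fast: 142×168/352 = 67.7727
  Condition 3, Slow: 142×184/352 = 74.2273
Contributions (O − E)²/E:
  (22 − 51.5455)²/51.5455 = 16.9353
  (86 − 56.4545)²/56.4545 = 15.4627
  (56 − 48.6818)²/48.6818 = 1.1001
  (46 − 53.3182)²/53.3182 = 1.0045
  (90 − 67.7727)²/67.7727 = 7.2899
  (52 − 74.2273)²/74.2273 = 6.6559
χ² = 16.9353 + 15.4627 + 1.1001 + 1.0045 + 7.2899 + 6.6559 = 48.45

48.45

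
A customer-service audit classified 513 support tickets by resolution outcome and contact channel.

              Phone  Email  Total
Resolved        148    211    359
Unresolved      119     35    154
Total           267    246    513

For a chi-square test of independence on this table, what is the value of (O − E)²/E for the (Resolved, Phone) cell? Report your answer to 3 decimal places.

8.077

Row total (Resolved) = 359; column total (Phone) = 267; N = 513.
Expected count E = 359 × 267 / 513 = 186.8480.
Contribution = (O − E)²/E = (148 − 186.8480)² / 186.8480 = 8.077.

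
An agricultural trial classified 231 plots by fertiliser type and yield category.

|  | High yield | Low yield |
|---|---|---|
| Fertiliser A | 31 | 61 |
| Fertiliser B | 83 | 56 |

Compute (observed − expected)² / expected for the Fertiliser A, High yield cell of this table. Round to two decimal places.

4.57

Row total (Fertiliser A) = 92; column total (High yield) = 114; N = 231.
Expected count E = 92 × 114 / 231 = 45.403.
Contribution = (O − E)²/E = (31 − 45.403)² / 45.403 = 4.57.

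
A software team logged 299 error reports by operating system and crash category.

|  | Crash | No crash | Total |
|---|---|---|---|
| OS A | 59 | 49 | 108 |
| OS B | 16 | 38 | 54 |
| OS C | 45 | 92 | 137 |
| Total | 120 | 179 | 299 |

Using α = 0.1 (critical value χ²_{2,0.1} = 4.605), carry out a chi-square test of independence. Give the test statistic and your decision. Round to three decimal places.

14.953; reject H₀

Grand total N = 299.
Expected counts (row total × column total / N):
  OS A, Crash: 108×120/299 = 43.3445
  OS A, No crash: 108×179/299 = 64.6555
  OS B, Crash: 54×120/299 = 21.6722
  OS B, No crash: 54×179/299 = 32.3278
  OS C, Crash: 137×120/299 = 54.9833
  OS C, No crash: 137×179/299 = 82.0167
Contributions (O − E)²/E:
  (59 − 43.3445)²/43.3445 = 5.6546
  (49 − 64.6555)²/64.6555 = 3.7908
  (16 − 21.6722)²/21.6722 = 1.4846
  (38 − 32.3278)²/32.3278 = 0.9952
  (45 − 54.9833)²/54.9833 = 1.8127
  (92 − 82.0167)²/82.0167 = 1.2152
χ² = 5.6546 + 3.7908 + 1.4846 + 0.9952 + 1.8127 + 1.2152 = 14.953
df = (3−1)(2−1) = 2. Since 14.953 > 4.605, reject the null hypothesis of independence at α = 0.1.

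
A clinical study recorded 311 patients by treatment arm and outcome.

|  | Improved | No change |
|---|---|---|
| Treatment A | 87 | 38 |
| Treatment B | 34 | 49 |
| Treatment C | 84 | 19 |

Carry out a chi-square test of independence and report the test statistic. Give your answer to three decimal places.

Row totals: 125, 83, 103. Column totals: 205, 106. Grand total N = 311.
Expected counts (row total × column total / N):
  Treatment A, Improved: 125×205/311 = 82.3955
  Treatment A, No change: 125×106/311 = 42.6045
  Treatment B, Improved: 83×205/311 = 54.7106
  Treatment B, No change: 83×106/311 = 28.2894
  Treatment C, Improved: 103×205/311 = 67.8939
  Treatment C, No change: 103×106/311 = 35.1061
Contributions (O − E)²/E:
  (87 − 82.3955)²/82.3955 = 0.2573
  (38 − 42.6045)²/42.6045 = 0.4976
  (34 − 54.7106)²/54.7106 = 7.8400
  (49 − 28.2894)²/28.2894 = 15.1622
  (84 − 67.8939)²/67.8939 = 3.8208
  (19 − 35.1061)²/35.1061 = 7.3892
χ² = 0.2573 + 0.4976 + 7.8400 + 15.1622 + 3.8208 + 7.3892 = 34.967

34.967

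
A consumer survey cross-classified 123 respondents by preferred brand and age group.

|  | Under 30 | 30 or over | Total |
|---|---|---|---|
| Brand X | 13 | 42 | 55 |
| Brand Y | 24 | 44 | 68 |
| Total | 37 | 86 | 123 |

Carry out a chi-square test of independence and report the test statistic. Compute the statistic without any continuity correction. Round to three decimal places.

1.965

Grand total N = 123.
Expected counts (row total × column total / N):
  Brand X, Under 30: 55×37/123 = 16.5447
  Brand X, 30 or over: 55×86/123 = 38.4553
  Brand Y, Under 30: 68×37/123 = 20.4553
  Brand Y, 30 or over: 68×86/123 = 47.5447
Contributions (O − E)²/E:
  (13 − 16.5447)²/16.5447 = 0.7595
  (42 − 38.4553)²/38.4553 = 0.3267
  (24 − 20.4553)²/20.4553 = 0.6143
  (44 − 47.5447)²/47.5447 = 0.2643
χ² = 0.7595 + 0.3267 + 0.6143 + 0.2643 = 1.965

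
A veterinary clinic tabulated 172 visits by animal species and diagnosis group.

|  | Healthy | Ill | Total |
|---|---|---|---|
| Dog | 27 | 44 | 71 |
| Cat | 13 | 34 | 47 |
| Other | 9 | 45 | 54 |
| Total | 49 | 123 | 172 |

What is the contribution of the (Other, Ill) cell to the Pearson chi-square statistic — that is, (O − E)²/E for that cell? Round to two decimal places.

1.06

Row total (Other) = 54; column total (Ill) = 123; N = 172.
Expected count E = 54 × 123 / 172 = 38.616.
Contribution = (O − E)²/E = (45 − 38.616)² / 38.616 = 1.06.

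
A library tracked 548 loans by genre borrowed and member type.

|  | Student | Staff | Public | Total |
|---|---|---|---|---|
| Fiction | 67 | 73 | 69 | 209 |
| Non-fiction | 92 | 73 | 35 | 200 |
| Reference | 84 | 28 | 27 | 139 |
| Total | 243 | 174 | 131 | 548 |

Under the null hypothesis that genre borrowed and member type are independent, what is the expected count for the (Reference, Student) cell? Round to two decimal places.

61.64

Row total (Reference) = 139; column total (Student) = 243; grand total N = 548.
Expected count = (row total × column total) / N = 139 × 243 / 548 = 61.64.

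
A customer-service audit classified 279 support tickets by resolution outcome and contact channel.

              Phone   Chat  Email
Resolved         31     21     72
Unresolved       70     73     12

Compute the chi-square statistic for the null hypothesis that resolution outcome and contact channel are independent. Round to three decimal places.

Row totals: 124, 155. Column totals: 101, 94, 84. Grand total N = 279.
Expected counts (row total × column total / N):
  Resolved, Phone: 124×101/279 = 44.88889
  Resolved, Chat: 124×94/279 = 41.77778
  Resolved, Email: 124×84/279 = 37.33333
  Unresolved, Phone: 155×101/279 = 56.11111
  Unresolved, Chat: 155×94/279 = 52.22222
  Unresolved, Email: 155×84/279 = 46.66667
Contributions (O − E)²/E:
  (31 − 44.88889)²/44.88889 = 4.2973
  (21 − 41.77778)²/41.77778 = 10.3336
  (72 − 37.33333)²/37.33333 = 32.1905
  (70 − 56.11111)²/56.11111 = 3.4378
  (73 − 52.22222)²/52.22222 = 8.2669
  (12 − 46.66667)²/46.66667 = 25.7524
χ² = 4.2973 + 10.3336 + 32.1905 + 3.4378 + 8.2669 + 25.7524 = 84.279

84.279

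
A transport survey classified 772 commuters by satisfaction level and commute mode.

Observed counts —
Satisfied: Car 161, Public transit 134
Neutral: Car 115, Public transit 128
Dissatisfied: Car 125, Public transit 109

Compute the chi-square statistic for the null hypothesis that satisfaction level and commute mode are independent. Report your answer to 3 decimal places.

Row totals: 295, 243, 234. Column totals: 401, 371. Grand total N = 772.
Expected counts (row total × column total / N):
  Satisfied, Car: 295×401/772 = 153.2319
  Satisfied, Public transit: 295×371/772 = 141.7681
  Neutral, Car: 243×401/772 = 126.2215
  Neutral, Public transit: 243×371/772 = 116.7785
  Dissatisfied, Car: 234×401/772 = 121.5466
  Dissatisfied, Public transit: 234×371/772 = 112.4534
Contributions (O − E)²/E:
  (161 − 153.2319)²/153.2319 = 0.3938
  (134 − 141.7681)²/141.7681 = 0.4256
  (115 − 126.2215)²/126.2215 = 0.9976
  (128 − 116.7785)²/116.7785 = 1.0783
  (125 − 121.5466)²/121.5466 = 0.0981
  (109 − 112.4534)²/112.4534 = 0.1061
χ² = 0.3938 + 0.4256 + 0.9976 + 1.0783 + 0.0981 + 0.1061 = 3.100

3.100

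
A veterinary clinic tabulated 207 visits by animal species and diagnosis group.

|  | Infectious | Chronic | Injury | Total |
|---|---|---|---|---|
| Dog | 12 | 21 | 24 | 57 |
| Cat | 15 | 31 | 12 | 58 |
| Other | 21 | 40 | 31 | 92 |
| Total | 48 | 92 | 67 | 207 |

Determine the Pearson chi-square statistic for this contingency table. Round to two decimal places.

Grand total N = 207.
Expected counts (row total × column total / N):
  Dog, Infectious: 57×48/207 = 13.217
  Dog, Chronic: 57×92/207 = 25.333
  Dog, Injury: 57×67/207 = 18.449
  Cat, Infectious: 58×48/207 = 13.449
  Cat, Chronic: 58×92/207 = 25.778
  Cat, Injury: 58×67/207 = 18.773
  Other, Infectious: 92×48/207 = 21.333
  Other, Chronic: 92×92/207 = 40.889
  Other, Injury: 92×67/207 = 29.778
Contributions (O − E)²/E:
  (12 − 13.217)²/13.217 = 0.1121
  (21 − 25.333)²/25.333 = 0.7411
  (24 − 18.449)²/18.449 = 1.6702
  (15 − 13.449)²/13.449 = 0.1789
  (31 − 25.778)²/25.778 = 1.0579
  (12 − 18.773)²/18.773 = 2.4436
  (21 − 21.333)²/21.333 = 0.0052
  (40 − 40.889)²/40.889 = 0.0193
  (31 − 29.778)²/29.778 = 0.0501
χ² = 0.1121 + 0.7411 + 1.6702 + 0.1789 + 1.0579 + 2.4436 + 0.0052 + 0.0193 + 0.0501 = 6.28

6.28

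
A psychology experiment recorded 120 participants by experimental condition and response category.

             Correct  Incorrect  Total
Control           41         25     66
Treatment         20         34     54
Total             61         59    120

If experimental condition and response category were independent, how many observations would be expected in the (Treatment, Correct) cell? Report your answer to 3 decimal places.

Row total (Treatment) = 54; column total (Correct) = 61; grand total N = 120.
Expected count = (row total × column total) / N = 54 × 61 / 120 = 27.450.

27.450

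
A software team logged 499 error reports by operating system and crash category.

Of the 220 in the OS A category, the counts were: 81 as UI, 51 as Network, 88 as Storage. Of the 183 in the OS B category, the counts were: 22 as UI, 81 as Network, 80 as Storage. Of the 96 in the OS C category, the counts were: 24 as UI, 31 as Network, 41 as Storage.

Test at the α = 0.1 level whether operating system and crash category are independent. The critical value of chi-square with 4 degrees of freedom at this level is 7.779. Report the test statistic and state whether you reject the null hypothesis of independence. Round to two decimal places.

38.09; reject H₀

Row totals: 220, 183, 96. Column totals: 127, 163, 209. Grand total N = 499.
Expected counts (row total × column total / N):
  OS A, UI: 220×127/499 = 55.992
  OS A, Network: 220×163/499 = 71.864
  OS A, Storage: 220×209/499 = 92.144
  OS B, UI: 183×127/499 = 46.575
  OS B, Network: 183×163/499 = 59.778
  OS B, Storage: 183×209/499 = 76.647
  OS C, UI: 96×127/499 = 24.433
  OS C, Network: 96×163/499 = 31.359
  OS C, Storage: 96×209/499 = 40.208
Contributions (O − E)²/E:
  (81 − 55.992)²/55.992 = 11.1695
  (51 − 71.864)²/71.864 = 6.0574
  (88 − 92.144)²/92.144 = 0.1864
  (22 − 46.575)²/46.575 = 12.9668
  (81 − 59.778)²/59.778 = 7.5341
  (80 − 76.647)²/76.647 = 0.1467
  (24 − 24.433)²/24.433 = 0.0077
  (31 − 31.359)²/31.359 = 0.0041
  (41 − 40.208)²/40.208 = 0.0156
χ² = 11.1695 + 6.0574 + 0.1864 + 12.9668 + 7.5341 + 0.1467 + 0.0077 + 0.0041 + 0.0156 = 38.09
df = (3−1)(3−1) = 4. Since 38.09 > 7.779, reject the null hypothesis of independence at α = 0.1.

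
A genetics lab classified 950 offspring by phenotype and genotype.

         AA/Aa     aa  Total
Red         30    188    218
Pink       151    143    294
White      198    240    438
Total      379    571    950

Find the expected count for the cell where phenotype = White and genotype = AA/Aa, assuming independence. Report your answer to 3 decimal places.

174.739

Row total (White) = 438; column total (AA/Aa) = 379; grand total N = 950.
Expected count = (row total × column total) / N = 438 × 379 / 950 = 174.739.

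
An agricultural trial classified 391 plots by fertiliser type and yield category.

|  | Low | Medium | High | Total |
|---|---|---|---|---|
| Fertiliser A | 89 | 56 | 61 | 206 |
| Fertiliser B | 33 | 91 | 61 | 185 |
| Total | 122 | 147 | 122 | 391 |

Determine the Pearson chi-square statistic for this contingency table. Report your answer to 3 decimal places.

33.006

Grand total N = 391.
Expected counts (row total × column total / N):
  Fertiliser A, Low: 206×122/391 = 64.27621
  Fertiliser A, Medium: 206×147/391 = 77.44757
  Fertiliser A, High: 206×122/391 = 64.27621
  Fertiliser B, Low: 185×122/391 = 57.72379
  Fertiliser B, Medium: 185×147/391 = 69.55243
  Fertiliser B, High: 185×122/391 = 57.72379
Contributions (O − E)²/E:
  (89 − 64.27621)²/64.27621 = 9.5100
  (56 − 77.44757)²/77.44757 = 5.9395
  (61 − 64.27621)²/64.27621 = 0.1670
  (33 − 57.72379)²/57.72379 = 10.5895
  (91 − 69.55243)²/69.55243 = 6.6137
  (61 − 57.72379)²/57.72379 = 0.1859
χ² = 9.5100 + 5.9395 + 0.1670 + 10.5895 + 6.6137 + 0.1859 = 33.006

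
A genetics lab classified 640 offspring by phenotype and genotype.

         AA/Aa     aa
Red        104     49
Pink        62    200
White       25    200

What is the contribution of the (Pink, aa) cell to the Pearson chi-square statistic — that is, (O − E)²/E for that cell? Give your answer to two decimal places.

1.43

Row total (Pink) = 262; column total (aa) = 449; N = 640.
Expected count E = 262 × 449 / 640 = 183.809.
Contribution = (O − E)²/E = (200 − 183.809)² / 183.809 = 1.43.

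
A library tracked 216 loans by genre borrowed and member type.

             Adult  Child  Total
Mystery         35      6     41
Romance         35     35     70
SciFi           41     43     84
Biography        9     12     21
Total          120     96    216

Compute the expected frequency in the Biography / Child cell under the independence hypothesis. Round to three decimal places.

Row total (Biography) = 21; column total (Child) = 96; grand total N = 216.
Expected count = (row total × column total) / N = 21 × 96 / 216 = 9.333.

9.333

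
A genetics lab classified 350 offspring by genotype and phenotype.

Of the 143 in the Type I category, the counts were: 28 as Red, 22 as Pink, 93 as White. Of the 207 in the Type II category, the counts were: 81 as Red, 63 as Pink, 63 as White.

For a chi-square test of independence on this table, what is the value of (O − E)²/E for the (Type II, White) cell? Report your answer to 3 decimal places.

Row total (Type II) = 207; column total (White) = 156; N = 350.
Expected count E = 207 × 156 / 350 = 92.2629.
Contribution = (O − E)²/E = (63 − 92.2629)² / 92.2629 = 9.281.

9.281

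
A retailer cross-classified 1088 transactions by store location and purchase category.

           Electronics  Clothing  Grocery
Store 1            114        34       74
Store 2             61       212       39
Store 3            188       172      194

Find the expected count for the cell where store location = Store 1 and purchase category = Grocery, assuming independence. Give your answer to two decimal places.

Row total (Store 1) = 222; column total (Grocery) = 307; grand total N = 1088.
Expected count = (row total × column total) / N = 222 × 307 / 1088 = 62.64.

62.64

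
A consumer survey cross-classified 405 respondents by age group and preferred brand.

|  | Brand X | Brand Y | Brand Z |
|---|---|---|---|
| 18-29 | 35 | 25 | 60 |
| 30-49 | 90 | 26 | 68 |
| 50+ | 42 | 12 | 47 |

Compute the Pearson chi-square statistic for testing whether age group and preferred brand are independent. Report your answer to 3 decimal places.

Row totals: 120, 184, 101. Column totals: 167, 63, 175. Grand total N = 405.
Expected counts (row total × column total / N):
  18-29, Brand X: 120×167/405 = 49.4815
  18-29, Brand Y: 120×63/405 = 18.6667
  18-29, Brand Z: 120×175/405 = 51.8519
  30-49, Brand X: 184×167/405 = 75.8716
  30-49, Brand Y: 184×63/405 = 28.6222
  30-49, Brand Z: 184×175/405 = 79.5062
  50+, Brand X: 101×167/405 = 41.6469
  50+, Brand Y: 101×63/405 = 15.7111
  50+, Brand Z: 101×175/405 = 43.6420
Contributions (O − E)²/E:
  (35 − 49.4815)²/49.4815 = 4.2382
  (25 − 18.6667)²/18.6667 = 2.1488
  (60 − 51.8519)²/51.8519 = 1.2804
  (90 − 75.8716)²/75.8716 = 2.6309
  (26 − 28.6222)²/28.6222 = 0.2402
  (68 − 79.5062)²/79.5062 = 1.6652
  (42 − 41.6469)²/41.6469 = 0.0030
  (12 − 15.7111)²/15.7111 = 0.8766
  (47 − 43.6420)²/43.6420 = 0.2584
χ² = 4.2382 + 2.1488 + 1.2804 + 2.6309 + 0.2402 + 1.6652 + 0.0030 + 0.8766 + 0.2584 = 13.342

13.342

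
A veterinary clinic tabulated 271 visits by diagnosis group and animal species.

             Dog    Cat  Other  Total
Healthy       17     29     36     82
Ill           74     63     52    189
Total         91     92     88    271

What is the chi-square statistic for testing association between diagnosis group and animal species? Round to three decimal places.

10.580

Grand total N = 271.
Expected counts (row total × column total / N):
  Healthy, Dog: 82×91/271 = 27.5351
  Healthy, Cat: 82×92/271 = 27.8376
  Healthy, Other: 82×88/271 = 26.6273
  Ill, Dog: 189×91/271 = 63.4649
  Ill, Cat: 189×92/271 = 64.1624
  Ill, Other: 189×88/271 = 61.3727
Contributions (O − E)²/E:
  (17 − 27.5351)²/27.5351 = 4.0308
  (29 − 27.8376)²/27.8376 = 0.0485
  (36 − 26.6273)²/26.6273 = 3.2992
  (74 − 63.4649)²/63.4649 = 1.7488
  (63 − 64.1624)²/64.1624 = 0.0211
  (52 − 61.3727)²/61.3727 = 1.4314
χ² = 4.0308 + 0.0485 + 3.2992 + 1.7488 + 0.0211 + 1.4314 = 10.580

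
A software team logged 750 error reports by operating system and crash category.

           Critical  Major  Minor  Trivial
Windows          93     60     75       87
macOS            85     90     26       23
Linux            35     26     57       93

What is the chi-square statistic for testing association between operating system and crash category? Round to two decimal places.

118.27

Row totals: 315, 224, 211. Column totals: 213, 176, 158, 203. Grand total N = 750.
Expected counts (row total × column total / N):
  Windows, Critical: 315×213/750 = 89.460
  Windows, Major: 315×176/750 = 73.920
  Windows, Minor: 315×158/750 = 66.360
  Windows, Trivial: 315×203/750 = 85.260
  macOS, Critical: 224×213/750 = 63.616
  macOS, Major: 224×176/750 = 52.565
  macOS, Minor: 224×158/750 = 47.189
  macOS, Trivial: 224×203/750 = 60.629
  Linux, Critical: 211×213/750 = 59.924
  Linux, Major: 211×176/750 = 49.515
  Linux, Minor: 211×158/750 = 44.451
  Linux, Trivial: 211×203/750 = 57.111
Contributions (O − E)²/E:
  (93 − 89.460)²/89.460 = 0.1401
  (60 − 73.920)²/73.920 = 2.6213
  (75 − 66.360)²/66.360 = 1.1249
  (87 − 85.260)²/85.260 = 0.0355
  (85 − 63.616)²/63.616 = 7.1881
  (90 − 52.565)²/52.565 = 26.6599
  (26 − 47.189)²/47.189 = 9.5144
  (23 − 60.629)²/60.629 = 23.3542
  (35 − 59.924)²/59.924 = 10.3666
  (26 − 49.515)²/49.515 = 11.1674
  (57 − 44.451)²/44.451 = 3.5427
  (93 − 57.111)²/57.111 = 22.5529
χ² = 0.1401 + 2.6213 + 1.1249 + 0.0355 + 7.1881 + 26.6599 + 9.5144 + 23.3542 + 10.3666 + 11.1674 + 3.5427 + 22.5529 = 118.27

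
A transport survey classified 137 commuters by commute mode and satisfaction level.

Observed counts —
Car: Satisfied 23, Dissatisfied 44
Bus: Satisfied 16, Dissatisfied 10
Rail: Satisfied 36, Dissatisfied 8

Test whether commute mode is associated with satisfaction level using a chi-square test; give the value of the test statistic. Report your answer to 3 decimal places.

24.774

Row totals: 67, 26, 44. Column totals: 75, 62. Grand total N = 137.
Expected counts (row total × column total / N):
  Car, Satisfied: 67×75/137 = 36.6788
  Car, Dissatisfied: 67×62/137 = 30.3212
  Bus, Satisfied: 26×75/137 = 14.2336
  Bus, Dissatisfied: 26×62/137 = 11.7664
  Rail, Satisfied: 44×75/137 = 24.0876
  Rail, Dissatisfied: 44×62/137 = 19.9124
Contributions (O − E)²/E:
  (23 − 36.6788)²/36.6788 = 5.1013
  (44 − 30.3212)²/30.3212 = 6.1709
  (16 − 14.2336)²/14.2336 = 0.2192
  (10 − 11.7664)²/11.7664 = 0.2652
  (36 − 24.0876)²/24.0876 = 5.8912
  (8 − 19.9124)²/19.9124 = 7.1265
χ² = 5.1013 + 6.1709 + 0.2192 + 0.2652 + 5.8912 + 7.1265 = 24.774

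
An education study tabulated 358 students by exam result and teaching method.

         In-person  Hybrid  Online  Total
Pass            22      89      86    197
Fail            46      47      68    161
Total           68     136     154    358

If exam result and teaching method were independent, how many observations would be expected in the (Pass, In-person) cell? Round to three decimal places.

Row total (Pass) = 197; column total (In-person) = 68; grand total N = 358.
Expected count = (row total × column total) / N = 197 × 68 / 358 = 37.419.

37.419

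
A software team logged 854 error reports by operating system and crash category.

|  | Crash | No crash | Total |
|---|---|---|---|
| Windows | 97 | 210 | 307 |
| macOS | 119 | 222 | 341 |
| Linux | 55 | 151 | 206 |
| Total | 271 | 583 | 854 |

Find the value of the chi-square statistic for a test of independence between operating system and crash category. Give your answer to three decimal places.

Grand total N = 854.
Expected counts (row total × column total / N):
  Windows, Crash: 307×271/854 = 97.4204
  Windows, No crash: 307×583/854 = 209.5796
  macOS, Crash: 341×271/854 = 108.2096
  macOS, No crash: 341×583/854 = 232.7904
  Linux, Crash: 206×271/854 = 65.3700
  Linux, No crash: 206×583/854 = 140.6300
Contributions (O − E)²/E:
  (97 − 97.4204)²/97.4204 = 0.0018
  (210 − 209.5796)²/209.5796 = 0.0008
  (119 − 108.2096)²/108.2096 = 1.0760
  (222 − 232.7904)²/232.7904 = 0.5002
  (55 − 65.3700)²/65.3700 = 1.6450
  (151 − 140.6300)²/140.6300 = 0.7647
χ² = 0.0018 + 0.0008 + 1.0760 + 0.5002 + 1.6450 + 0.7647 = 3.989

3.989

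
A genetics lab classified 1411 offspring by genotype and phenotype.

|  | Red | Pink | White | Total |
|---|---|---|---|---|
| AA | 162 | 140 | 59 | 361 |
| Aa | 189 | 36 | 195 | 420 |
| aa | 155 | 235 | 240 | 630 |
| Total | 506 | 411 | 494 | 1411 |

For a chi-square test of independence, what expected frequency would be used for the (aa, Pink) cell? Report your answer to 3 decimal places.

183.508

Row total (aa) = 630; column total (Pink) = 411; grand total N = 1411.
Expected count = (row total × column total) / N = 630 × 411 / 1411 = 183.508.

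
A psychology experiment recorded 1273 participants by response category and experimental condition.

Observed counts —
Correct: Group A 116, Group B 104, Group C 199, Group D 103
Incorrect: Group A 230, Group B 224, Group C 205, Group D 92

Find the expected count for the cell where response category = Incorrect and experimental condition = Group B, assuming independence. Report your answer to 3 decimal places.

Row total (Incorrect) = 751; column total (Group B) = 328; grand total N = 1273.
Expected count = (row total × column total) / N = 751 × 328 / 1273 = 193.502.

193.502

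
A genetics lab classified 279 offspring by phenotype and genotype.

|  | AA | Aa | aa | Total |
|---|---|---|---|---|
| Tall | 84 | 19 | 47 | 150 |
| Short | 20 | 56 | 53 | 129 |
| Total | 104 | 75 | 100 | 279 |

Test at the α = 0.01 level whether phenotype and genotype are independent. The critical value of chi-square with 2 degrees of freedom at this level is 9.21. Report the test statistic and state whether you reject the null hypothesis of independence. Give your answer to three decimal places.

Grand total N = 279.
Expected counts (row total × column total / N):
  Tall, AA: 150×104/279 = 55.9140
  Tall, Aa: 150×75/279 = 40.3226
  Tall, aa: 150×100/279 = 53.7634
  Short, AA: 129×104/279 = 48.0860
  Short, Aa: 129×75/279 = 34.6774
  Short, aa: 129×100/279 = 46.2366
Contributions (O − E)²/E:
  (84 − 55.9140)²/55.9140 = 14.1078
  (19 − 40.3226)²/40.3226 = 11.2754
  (47 − 53.7634)²/53.7634 = 0.8508
  (20 − 48.0860)²/48.0860 = 16.4044
  (56 − 34.6774)²/34.6774 = 13.1109
  (53 − 46.2366)²/46.2366 = 0.9893
χ² = 14.1078 + 11.2754 + 0.8508 + 16.4044 + 13.1109 + 0.9893 = 56.739
df = (2−1)(3−1) = 2. Since 56.739 > 9.21, reject the null hypothesis of independence at α = 0.01.

56.739; reject H₀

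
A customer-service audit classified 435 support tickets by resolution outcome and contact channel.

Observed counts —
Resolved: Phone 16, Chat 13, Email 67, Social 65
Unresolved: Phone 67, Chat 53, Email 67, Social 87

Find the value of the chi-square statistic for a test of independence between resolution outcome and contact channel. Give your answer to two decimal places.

31.54

Row totals: 161, 274. Column totals: 83, 66, 134, 152. Grand total N = 435.
Expected counts (row total × column total / N):
  Resolved, Phone: 161×83/435 = 30.720
  Resolved, Chat: 161×66/435 = 24.428
  Resolved, Email: 161×134/435 = 49.595
  Resolved, Social: 161×152/435 = 56.257
  Unresolved, Phone: 274×83/435 = 52.280
  Unresolved, Chat: 274×66/435 = 41.572
  Unresolved, Email: 274×134/435 = 84.405
  Unresolved, Social: 274×152/435 = 95.743
Contributions (O − E)²/E:
  (16 − 30.720)²/30.720 = 7.0533
  (13 − 24.428)²/24.428 = 5.3463
  (67 − 49.595)²/49.595 = 6.1082
  (65 − 56.257)²/56.257 = 1.3588
  (67 − 52.280)²/52.280 = 4.1446
  (53 − 41.572)²/41.572 = 3.1415
  (67 − 84.405)²/84.405 = 3.5891
  (87 − 95.743)²/95.743 = 0.7984
χ² = 7.0533 + 5.3463 + 6.1082 + 1.3588 + 4.1446 + 3.1415 + 3.5891 + 0.7984 = 31.54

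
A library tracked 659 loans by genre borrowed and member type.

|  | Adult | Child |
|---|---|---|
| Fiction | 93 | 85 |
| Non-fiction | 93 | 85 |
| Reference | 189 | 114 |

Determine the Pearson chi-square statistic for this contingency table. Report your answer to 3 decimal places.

6.848

Row totals: 178, 178, 303. Column totals: 375, 284. Grand total N = 659.
Expected counts (row total × column total / N):
  Fiction, Adult: 178×375/659 = 101.2898
  Fiction, Child: 178×284/659 = 76.7102
  Non-fiction, Adult: 178×375/659 = 101.2898
  Non-fiction, Child: 178×284/659 = 76.7102
  Reference, Adult: 303×375/659 = 172.4203
  Reference, Child: 303×284/659 = 130.5797
Contributions (O − E)²/E:
  (93 − 101.2898)²/101.2898 = 0.6785
  (85 − 76.7102)²/76.7102 = 0.8958
  (93 − 101.2898)²/101.2898 = 0.6785
  (85 − 76.7102)²/76.7102 = 0.8958
  (189 − 172.4203)²/172.4203 = 1.5943
  (114 − 130.5797)²/130.5797 = 2.1051
χ² = 0.6785 + 0.8958 + 0.6785 + 0.8958 + 1.5943 + 2.1051 = 6.848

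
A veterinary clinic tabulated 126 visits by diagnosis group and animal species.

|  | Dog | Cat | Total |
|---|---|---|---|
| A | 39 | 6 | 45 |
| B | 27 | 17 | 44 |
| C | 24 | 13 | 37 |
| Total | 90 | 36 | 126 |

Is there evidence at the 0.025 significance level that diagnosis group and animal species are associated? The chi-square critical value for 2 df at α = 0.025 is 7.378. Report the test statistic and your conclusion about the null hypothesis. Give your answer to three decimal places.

8.085; reject H₀

Grand total N = 126.
Expected counts (row total × column total / N):
  A, Dog: 45×90/126 = 32.1429
  A, Cat: 45×36/126 = 12.8571
  B, Dog: 44×90/126 = 31.4286
  B, Cat: 44×36/126 = 12.5714
  C, Dog: 37×90/126 = 26.4286
  C, Cat: 37×36/126 = 10.5714
Contributions (O − E)²/E:
  (39 − 32.1429)²/32.1429 = 1.4628
  (6 − 12.8571)²/12.8571 = 3.6571
  (27 − 31.4286)²/31.4286 = 0.6240
  (17 − 12.5714)²/12.5714 = 1.5601
  (24 − 26.4286)²/26.4286 = 0.2232
  (13 − 10.5714)²/10.5714 = 0.5579
χ² = 1.4628 + 3.6571 + 0.6240 + 1.5601 + 0.2232 + 0.5579 = 8.085
df = (3−1)(2−1) = 2. Since 8.085 > 7.378, reject the null hypothesis of independence at α = 0.025.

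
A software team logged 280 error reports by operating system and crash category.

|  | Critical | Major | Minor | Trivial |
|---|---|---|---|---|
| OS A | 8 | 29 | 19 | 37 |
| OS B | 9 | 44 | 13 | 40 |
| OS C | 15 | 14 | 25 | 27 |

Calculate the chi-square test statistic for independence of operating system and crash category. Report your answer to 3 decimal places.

Row totals: 93, 106, 81. Column totals: 32, 87, 57, 104. Grand total N = 280.
Expected counts (row total × column total / N):
  OS A, Critical: 93×32/280 = 10.6286
  OS A, Major: 93×87/280 = 28.8964
  OS A, Minor: 93×57/280 = 18.9321
  OS A, Trivial: 93×104/280 = 34.5429
  OS B, Critical: 106×32/280 = 12.1143
  OS B, Major: 106×87/280 = 32.9357
  OS B, Minor: 106×57/280 = 21.5786
  OS B, Trivial: 106×104/280 = 39.3714
  OS C, Critical: 81×32/280 = 9.2571
  OS C, Major: 81×87/280 = 25.1679
  OS C, Minor: 81×57/280 = 16.4893
  OS C, Trivial: 81×104/280 = 30.0857
Contributions (O − E)²/E:
  (8 − 10.6286)²/10.6286 = 0.6501
  (29 − 28.8964)²/28.8964 = 0.0004
  (19 − 18.9321)²/18.9321 = 0.0002
  (37 − 34.5429)²/34.5429 = 0.1748
  (9 − 12.1143)²/12.1143 = 0.8006
  (44 − 32.9357)²/32.9357 = 3.7169
  (13 − 21.5786)²/21.5786 = 3.4104
  (40 − 39.3714)²/39.3714 = 0.0100
  (15 − 9.2571)²/9.2571 = 3.5628
  (14 − 25.1679)²/25.1679 = 4.9556
  (25 − 16.4893)²/16.4893 = 4.3927
  (27 − 30.0857)²/30.0857 = 0.3165
χ² = 0.6501 + 0.0004 + 0.0002 + 0.1748 + 0.8006 + 3.7169 + 3.4104 + 0.0100 + 3.5628 + 4.9556 + 4.3927 + 0.3165 = 21.991

21.991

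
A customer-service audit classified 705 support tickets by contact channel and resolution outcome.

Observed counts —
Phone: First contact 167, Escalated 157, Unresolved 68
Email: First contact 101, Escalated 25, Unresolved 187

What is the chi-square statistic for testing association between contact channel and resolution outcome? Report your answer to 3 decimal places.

160.689

Row totals: 392, 313. Column totals: 268, 182, 255. Grand total N = 705.
Expected counts (row total × column total / N):
  Phone, First contact: 392×268/705 = 149.01560
  Phone, Escalated: 392×182/705 = 101.19716
  Phone, Unresolved: 392×255/705 = 141.78723
  Email, First contact: 313×268/705 = 118.98440
  Email, Escalated: 313×182/705 = 80.80284
  Email, Unresolved: 313×255/705 = 113.21277
Contributions (O − E)²/E:
  (167 − 149.01560)²/149.01560 = 2.1705
  (157 − 101.19716)²/101.19716 = 30.7712
  (68 − 141.78723)²/141.78723 = 38.3995
  (101 − 118.98440)²/118.98440 = 2.7183
  (25 − 80.80284)²/80.80284 = 38.5377
  (187 − 113.21277)²/113.21277 = 48.0914
χ² = 2.1705 + 30.7712 + 38.3995 + 2.7183 + 38.5377 + 48.0914 = 160.689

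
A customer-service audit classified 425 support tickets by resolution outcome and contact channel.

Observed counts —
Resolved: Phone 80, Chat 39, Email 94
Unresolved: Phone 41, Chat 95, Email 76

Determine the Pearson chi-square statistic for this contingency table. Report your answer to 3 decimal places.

Row totals: 213, 212. Column totals: 121, 134, 170. Grand total N = 425.
Expected counts (row total × column total / N):
  Resolved, Phone: 213×121/425 = 60.64235
  Resolved, Chat: 213×134/425 = 67.15765
  Resolved, Email: 213×170/425 = 85.20000
  Unresolved, Phone: 212×121/425 = 60.35765
  Unresolved, Chat: 212×134/425 = 66.84235
  Unresolved, Email: 212×170/425 = 84.80000
Contributions (O − E)²/E:
  (80 − 60.64235)²/60.64235 = 6.1792
  (39 − 67.15765)²/67.15765 = 11.8059
  (94 − 85.20000)²/85.20000 = 0.9089
  (41 − 60.35765)²/60.35765 = 6.2083
  (95 − 66.84235)²/66.84235 = 11.8615
  (76 − 84.80000)²/84.80000 = 0.9132
χ² = 6.1792 + 11.8059 + 0.9089 + 6.2083 + 11.8615 + 0.9132 = 37.877

37.877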